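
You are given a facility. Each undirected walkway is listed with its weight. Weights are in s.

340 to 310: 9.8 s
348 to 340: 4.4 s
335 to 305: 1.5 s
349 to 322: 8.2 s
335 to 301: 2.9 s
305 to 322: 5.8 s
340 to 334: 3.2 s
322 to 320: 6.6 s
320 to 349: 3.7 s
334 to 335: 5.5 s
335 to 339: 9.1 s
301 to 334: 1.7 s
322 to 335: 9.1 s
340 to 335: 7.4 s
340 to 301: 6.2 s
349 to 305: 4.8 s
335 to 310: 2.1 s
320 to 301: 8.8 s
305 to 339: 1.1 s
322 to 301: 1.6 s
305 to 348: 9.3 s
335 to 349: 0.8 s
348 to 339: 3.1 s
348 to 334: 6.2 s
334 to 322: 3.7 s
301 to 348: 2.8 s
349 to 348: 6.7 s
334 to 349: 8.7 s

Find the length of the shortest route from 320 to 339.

7.1 s

Shortest distances from 320:
320: 0
349: 3.7  (via 320)
335: 4.5  (via 349)
305: 6  (via 335)
310: 6.6  (via 335)
322: 6.6  (via 320)
339: 7.1  (via 305)
Shortest route: 320–349–335–305–339 = 7.1 s.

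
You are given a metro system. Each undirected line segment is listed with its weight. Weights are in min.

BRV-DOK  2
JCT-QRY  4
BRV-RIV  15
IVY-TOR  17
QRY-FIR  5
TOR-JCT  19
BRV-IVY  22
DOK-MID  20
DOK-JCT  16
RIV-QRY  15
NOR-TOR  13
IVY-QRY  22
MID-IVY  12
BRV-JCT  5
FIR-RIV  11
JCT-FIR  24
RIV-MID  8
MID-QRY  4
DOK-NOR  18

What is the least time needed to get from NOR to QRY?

Candidate routes:
NOR - TOR - JCT - QRY: 13+19+4 = 36
NOR - DOK - JCT - QRY: 18+16+4 = 38
NOR - DOK - BRV - JCT - QRY: 18+2+5+4 = 29
NOR - DOK - MID - QRY: 18+20+4 = 42
Cheapest is NOR - DOK - BRV - JCT - QRY at 29 min.

29 min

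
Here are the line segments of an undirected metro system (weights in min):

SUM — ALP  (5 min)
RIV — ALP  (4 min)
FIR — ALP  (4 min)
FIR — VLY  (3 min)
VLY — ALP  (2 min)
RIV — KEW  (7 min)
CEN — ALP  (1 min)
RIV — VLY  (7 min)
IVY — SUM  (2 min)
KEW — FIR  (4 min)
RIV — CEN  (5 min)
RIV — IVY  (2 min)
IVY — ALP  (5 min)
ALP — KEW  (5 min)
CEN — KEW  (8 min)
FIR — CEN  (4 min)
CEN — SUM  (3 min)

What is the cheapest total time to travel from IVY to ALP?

5 min

Shortest distances from IVY:
IVY: 0
RIV: 2  (via IVY)
SUM: 2  (via IVY)
ALP: 5  (via IVY)
Shortest route: IVY → ALP = 5 min.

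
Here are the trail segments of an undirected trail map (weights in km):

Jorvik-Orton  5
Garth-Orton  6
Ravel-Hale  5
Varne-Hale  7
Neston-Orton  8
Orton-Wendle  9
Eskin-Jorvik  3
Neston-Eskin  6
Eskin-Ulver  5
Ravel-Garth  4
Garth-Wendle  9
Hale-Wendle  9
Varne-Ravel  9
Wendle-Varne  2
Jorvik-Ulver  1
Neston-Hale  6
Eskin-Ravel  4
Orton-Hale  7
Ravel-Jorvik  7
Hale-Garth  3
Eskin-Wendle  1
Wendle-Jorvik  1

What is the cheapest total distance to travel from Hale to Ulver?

Running Dijkstra from Hale:
Hale: 0
Garth: 3  (via Hale)
Ravel: 5  (via Hale)
Neston: 6  (via Hale)
Orton: 7  (via Hale)
Varne: 7  (via Hale)
Eskin: 9  (via Ravel)
Wendle: 9  (via Hale)
Jorvik: 10  (via Wendle)
Ulver: 11  (via Jorvik)
Shortest route: Hale → Wendle → Jorvik → Ulver = 11 km.

11 km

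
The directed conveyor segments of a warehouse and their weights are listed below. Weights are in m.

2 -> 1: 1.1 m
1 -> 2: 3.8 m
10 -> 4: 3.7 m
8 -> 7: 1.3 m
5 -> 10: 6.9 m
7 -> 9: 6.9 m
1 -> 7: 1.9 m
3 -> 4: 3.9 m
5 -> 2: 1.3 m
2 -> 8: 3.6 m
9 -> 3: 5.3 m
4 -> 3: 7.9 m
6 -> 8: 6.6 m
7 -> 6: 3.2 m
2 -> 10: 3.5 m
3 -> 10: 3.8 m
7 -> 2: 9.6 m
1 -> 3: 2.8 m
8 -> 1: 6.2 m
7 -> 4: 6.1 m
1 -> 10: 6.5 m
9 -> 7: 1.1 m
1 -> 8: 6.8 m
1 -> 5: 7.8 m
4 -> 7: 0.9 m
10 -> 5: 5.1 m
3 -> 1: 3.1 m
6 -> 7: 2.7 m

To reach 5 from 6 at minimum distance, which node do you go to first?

8

Enumerating some paths:
6 - 7 - 2 - 1 - 5: 2.7+9.6+1.1+7.8 = 21.2
6 - 7 - 9 - 3 - 10 - 5: 2.7+6.9+5.3+3.8+5.1 = 23.8
6 - 7 - 2 - 10 - 5: 2.7+9.6+3.5+5.1 = 20.9
6 - 8 - 1 - 5: 6.6+6.2+7.8 = 20.6
Cheapest is 6 - 8 - 1 - 5 at 20.6 m.
So from 6 the first move is to 8.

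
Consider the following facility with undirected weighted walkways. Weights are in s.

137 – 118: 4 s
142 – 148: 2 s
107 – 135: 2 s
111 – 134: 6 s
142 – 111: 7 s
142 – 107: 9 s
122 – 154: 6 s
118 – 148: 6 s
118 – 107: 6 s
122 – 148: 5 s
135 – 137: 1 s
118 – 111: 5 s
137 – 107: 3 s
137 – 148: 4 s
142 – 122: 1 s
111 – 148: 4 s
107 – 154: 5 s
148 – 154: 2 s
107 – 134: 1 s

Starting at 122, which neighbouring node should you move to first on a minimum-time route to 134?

142

Candidate routes:
122–154–107–134: 6+5+1 = 12
122–142–148–111–134: 1+2+4+6 = 13
122–142–107–134: 1+9+1 = 11
Cheapest is 122–142–107–134 at 11 s.
So from 122 the first move is to 142.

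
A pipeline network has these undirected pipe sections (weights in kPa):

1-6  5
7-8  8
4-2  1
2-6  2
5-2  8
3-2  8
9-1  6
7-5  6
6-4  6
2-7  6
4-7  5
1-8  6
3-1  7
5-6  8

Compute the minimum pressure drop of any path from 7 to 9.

19 kPa

Settle nodes by increasing distance from 7:
7: 0
4: 5  (via 7)
2: 6  (via 7)
5: 6  (via 7)
6: 8  (via 2)
8: 8  (via 7)
1: 13  (via 6)
3: 14  (via 2)
9: 19  (via 1)
Shortest route: 7 → 2 → 6 → 1 → 9 = 19 kPa.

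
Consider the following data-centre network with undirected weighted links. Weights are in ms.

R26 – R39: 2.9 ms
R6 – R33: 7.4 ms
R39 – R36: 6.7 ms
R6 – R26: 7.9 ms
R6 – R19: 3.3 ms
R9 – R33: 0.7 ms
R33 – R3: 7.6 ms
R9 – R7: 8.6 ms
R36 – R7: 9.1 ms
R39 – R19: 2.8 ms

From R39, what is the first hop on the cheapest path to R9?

Compare a few routes:
R39 → R36 → R7 → R9: 6.7+9.1+8.6 = 24.4
R39 → R19 → R6 → R33 → R9: 2.8+3.3+7.4+0.7 = 14.2
R39 → R26 → R6 → R33 → R9: 2.9+7.9+7.4+0.7 = 18.9
Cheapest is R39 → R19 → R6 → R33 → R9 at 14.2 ms.
So from R39 the first move is to R19.

R19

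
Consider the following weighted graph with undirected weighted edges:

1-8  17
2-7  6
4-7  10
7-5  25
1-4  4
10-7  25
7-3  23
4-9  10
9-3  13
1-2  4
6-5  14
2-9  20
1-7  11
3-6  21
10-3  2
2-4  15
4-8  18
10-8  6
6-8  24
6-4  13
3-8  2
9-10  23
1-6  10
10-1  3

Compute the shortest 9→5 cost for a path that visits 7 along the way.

Best 9 to 7: 9 → 4 → 7 costing 20
Best 7 to 5: 7 → 5 costing 25
Total via 7: 20 + 25 = 45.

45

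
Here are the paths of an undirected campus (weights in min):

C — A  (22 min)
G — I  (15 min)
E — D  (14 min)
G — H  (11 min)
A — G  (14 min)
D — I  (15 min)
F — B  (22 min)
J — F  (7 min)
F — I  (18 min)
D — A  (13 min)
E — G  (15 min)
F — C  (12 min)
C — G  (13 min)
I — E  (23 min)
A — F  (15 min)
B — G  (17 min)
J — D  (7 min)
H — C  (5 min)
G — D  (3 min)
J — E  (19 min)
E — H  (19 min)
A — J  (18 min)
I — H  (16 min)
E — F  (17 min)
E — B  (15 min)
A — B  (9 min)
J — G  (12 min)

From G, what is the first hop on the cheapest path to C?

C

Compare a few routes:
G–C: 13 = 13
G–H–C: 11+5 = 16
G–D–J–F–C: 3+7+7+12 = 29
Cheapest is G–C at 13 min.
So from G the first move is to C.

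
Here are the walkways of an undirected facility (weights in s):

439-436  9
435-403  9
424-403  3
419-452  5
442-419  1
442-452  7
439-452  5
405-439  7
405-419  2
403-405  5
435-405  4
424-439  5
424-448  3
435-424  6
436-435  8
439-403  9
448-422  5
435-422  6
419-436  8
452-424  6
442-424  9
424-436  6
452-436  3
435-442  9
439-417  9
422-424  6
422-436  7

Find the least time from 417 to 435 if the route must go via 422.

26 s

Best 417 to 422: 417 → 439 → 424 → 422 costing 20
Best 422 to 435: 422 → 435 costing 6
Total via 422: 20 + 6 = 26 s.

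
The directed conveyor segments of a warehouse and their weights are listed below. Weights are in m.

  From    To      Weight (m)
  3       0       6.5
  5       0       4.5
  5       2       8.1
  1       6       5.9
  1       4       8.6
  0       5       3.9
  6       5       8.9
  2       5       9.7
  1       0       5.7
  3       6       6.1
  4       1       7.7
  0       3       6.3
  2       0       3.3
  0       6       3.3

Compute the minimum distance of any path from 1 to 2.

17.7 m

Compare a few routes:
1 - 0 - 6 - 5 - 2: 5.7+3.3+8.9+8.1 = 26
1 - 0 - 5 - 2: 5.7+3.9+8.1 = 17.7
1 - 6 - 5 - 2: 5.9+8.9+8.1 = 22.9
Cheapest is 1 - 0 - 5 - 2 at 17.7 m.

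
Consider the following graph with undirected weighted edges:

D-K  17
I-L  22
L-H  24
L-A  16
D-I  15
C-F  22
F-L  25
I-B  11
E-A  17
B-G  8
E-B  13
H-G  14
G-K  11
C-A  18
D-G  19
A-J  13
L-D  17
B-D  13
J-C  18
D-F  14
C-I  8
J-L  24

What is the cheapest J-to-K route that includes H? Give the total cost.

Shortest J→H: J–L–H = 48
Shortest H→K: H–G–K = 25
Total via H: 48 + 25 = 73.

73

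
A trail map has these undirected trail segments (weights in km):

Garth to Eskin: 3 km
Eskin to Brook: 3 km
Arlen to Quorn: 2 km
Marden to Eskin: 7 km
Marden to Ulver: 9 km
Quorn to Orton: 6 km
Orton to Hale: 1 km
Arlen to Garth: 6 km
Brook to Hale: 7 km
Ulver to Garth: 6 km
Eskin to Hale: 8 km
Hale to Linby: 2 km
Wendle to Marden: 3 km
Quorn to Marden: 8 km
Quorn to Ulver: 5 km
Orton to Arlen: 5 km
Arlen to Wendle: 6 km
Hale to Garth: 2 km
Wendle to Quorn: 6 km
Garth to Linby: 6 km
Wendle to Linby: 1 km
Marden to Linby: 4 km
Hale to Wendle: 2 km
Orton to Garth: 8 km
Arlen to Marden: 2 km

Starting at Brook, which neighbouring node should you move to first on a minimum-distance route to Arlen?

Compare a few routes:
Brook → Eskin → Garth → Hale → Orton → Arlen: 3+3+2+1+5 = 14
Brook → Hale → Orton → Arlen: 7+1+5 = 13
Brook → Eskin → Garth → Arlen: 3+3+6 = 12
The minimum is 12 km via Brook → Eskin → Garth → Arlen.
So from Brook the first move is to Eskin.

Eskin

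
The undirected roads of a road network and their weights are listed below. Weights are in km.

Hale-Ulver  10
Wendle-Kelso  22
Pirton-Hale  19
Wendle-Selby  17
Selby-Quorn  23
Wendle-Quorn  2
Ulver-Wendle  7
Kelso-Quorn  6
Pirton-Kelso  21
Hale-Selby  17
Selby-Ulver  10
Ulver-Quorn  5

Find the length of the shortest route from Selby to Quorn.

15 km

Compare a few routes:
Selby → Ulver → Quorn: 10+5 = 15
Selby → Wendle → Quorn: 17+2 = 19
Selby → Ulver → Wendle → Quorn: 10+7+2 = 19
Selby → Quorn: 23 = 23
The minimum is 15 km via Selby → Ulver → Quorn.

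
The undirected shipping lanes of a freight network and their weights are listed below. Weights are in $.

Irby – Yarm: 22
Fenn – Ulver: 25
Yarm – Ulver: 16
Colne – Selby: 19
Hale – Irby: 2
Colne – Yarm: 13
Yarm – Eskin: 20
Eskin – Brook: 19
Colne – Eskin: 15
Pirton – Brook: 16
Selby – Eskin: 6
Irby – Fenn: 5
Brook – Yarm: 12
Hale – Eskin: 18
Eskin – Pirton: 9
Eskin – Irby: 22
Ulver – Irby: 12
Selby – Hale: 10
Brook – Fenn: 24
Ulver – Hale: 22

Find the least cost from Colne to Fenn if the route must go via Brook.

$49

Best Colne to Brook: Colne → Yarm → Brook costing 25
Best Brook to Fenn: Brook → Fenn costing 24
Total via Brook: 25 + 24 = $49.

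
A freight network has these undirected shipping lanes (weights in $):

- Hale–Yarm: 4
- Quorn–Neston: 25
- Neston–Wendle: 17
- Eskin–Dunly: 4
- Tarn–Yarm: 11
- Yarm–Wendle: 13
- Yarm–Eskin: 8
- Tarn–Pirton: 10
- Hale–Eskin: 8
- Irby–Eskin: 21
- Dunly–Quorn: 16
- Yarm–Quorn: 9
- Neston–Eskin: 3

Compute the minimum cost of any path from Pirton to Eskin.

Running Dijkstra from Pirton:
Pirton: 0
Tarn: 10  (via Pirton)
Yarm: 21  (via Tarn)
Hale: 25  (via Yarm)
Eskin: 29  (via Yarm)
Shortest route: Pirton–Tarn–Yarm–Eskin = $29.

$29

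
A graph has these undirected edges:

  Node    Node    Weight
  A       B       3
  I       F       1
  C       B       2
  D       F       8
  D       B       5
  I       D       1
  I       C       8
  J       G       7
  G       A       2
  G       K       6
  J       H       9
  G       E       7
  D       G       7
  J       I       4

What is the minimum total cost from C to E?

14

Shortest distances from C:
C: 0
B: 2  (via C)
A: 5  (via B)
D: 7  (via B)
G: 7  (via A)
I: 8  (via C)
F: 9  (via I)
J: 12  (via I)
K: 13  (via G)
E: 14  (via G)
Shortest route: C–B–A–G–E = 14.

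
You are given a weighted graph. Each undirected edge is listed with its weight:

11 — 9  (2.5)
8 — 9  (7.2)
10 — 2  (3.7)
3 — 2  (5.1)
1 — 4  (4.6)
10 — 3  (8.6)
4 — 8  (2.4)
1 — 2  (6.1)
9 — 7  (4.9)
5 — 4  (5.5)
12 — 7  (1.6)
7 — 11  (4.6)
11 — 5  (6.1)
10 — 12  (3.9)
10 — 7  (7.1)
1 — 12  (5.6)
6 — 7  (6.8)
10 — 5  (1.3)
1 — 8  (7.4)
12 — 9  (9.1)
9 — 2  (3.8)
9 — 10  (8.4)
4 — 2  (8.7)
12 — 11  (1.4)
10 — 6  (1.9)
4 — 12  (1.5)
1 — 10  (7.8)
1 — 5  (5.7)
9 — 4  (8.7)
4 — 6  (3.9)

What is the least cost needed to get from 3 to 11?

11.4

Compare a few routes:
3 → 2 → 10 → 12 → 11: 5.1+3.7+3.9+1.4 = 14.1
3 → 10 → 12 → 11: 8.6+3.9+1.4 = 13.9
3 → 2 → 9 → 11: 5.1+3.8+2.5 = 11.4
Cheapest is 3 → 2 → 9 → 11 at 11.4.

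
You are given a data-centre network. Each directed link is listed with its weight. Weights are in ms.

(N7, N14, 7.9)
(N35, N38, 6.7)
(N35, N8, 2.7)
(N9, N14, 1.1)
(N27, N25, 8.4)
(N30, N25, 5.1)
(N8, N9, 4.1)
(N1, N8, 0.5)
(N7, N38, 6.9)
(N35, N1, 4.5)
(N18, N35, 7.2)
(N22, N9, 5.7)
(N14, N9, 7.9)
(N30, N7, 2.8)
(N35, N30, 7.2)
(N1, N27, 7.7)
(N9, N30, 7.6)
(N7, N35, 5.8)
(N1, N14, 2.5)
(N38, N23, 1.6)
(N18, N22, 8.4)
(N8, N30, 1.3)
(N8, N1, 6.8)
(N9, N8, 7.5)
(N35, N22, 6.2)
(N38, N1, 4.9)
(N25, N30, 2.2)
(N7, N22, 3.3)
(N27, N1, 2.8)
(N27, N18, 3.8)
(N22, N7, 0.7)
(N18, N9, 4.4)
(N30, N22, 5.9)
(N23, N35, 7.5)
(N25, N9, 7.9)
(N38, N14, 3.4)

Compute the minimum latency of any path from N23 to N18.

23.5 ms

Compare a few routes:
N23 - N35 - N8 - N1 - N27 - N18: 7.5+2.7+6.8+7.7+3.8 = 28.5
N23 - N35 - N38 - N1 - N27 - N18: 7.5+6.7+4.9+7.7+3.8 = 30.6
N23 - N35 - N1 - N27 - N18: 7.5+4.5+7.7+3.8 = 23.5
Cheapest is N23 - N35 - N1 - N27 - N18 at 23.5 ms.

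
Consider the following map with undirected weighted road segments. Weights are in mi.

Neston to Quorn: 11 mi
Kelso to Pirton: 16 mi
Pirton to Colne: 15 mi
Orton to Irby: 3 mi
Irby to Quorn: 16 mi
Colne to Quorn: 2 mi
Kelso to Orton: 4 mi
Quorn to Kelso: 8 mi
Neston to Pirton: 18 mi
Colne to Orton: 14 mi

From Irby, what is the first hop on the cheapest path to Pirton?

Orton

Enumerating some paths:
Irby → Orton → Kelso → Quorn → Colne → Pirton: 3+4+8+2+15 = 32
Irby → Orton → Kelso → Pirton: 3+4+16 = 23
Cheapest is Irby → Orton → Kelso → Pirton at 23 mi.
So from Irby the first move is to Orton.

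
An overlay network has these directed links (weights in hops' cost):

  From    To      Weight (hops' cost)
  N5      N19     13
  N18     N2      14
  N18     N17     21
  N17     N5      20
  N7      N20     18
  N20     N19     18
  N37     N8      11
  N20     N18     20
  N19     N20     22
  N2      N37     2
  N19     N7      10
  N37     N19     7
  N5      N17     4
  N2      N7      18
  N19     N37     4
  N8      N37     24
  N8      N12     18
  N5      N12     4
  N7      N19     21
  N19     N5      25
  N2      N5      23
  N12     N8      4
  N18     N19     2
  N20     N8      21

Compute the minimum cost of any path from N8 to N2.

87 hops' cost

Enumerating some paths:
N8 → N37 → N19 → N20 → N18 → N2: 24+7+22+20+14 = 87
N8 → N37 → N19 → N7 → N20 → N18 → N2: 24+7+10+18+20+14 = 93
Cheapest is N8 → N37 → N19 → N20 → N18 → N2 at 87 hops' cost.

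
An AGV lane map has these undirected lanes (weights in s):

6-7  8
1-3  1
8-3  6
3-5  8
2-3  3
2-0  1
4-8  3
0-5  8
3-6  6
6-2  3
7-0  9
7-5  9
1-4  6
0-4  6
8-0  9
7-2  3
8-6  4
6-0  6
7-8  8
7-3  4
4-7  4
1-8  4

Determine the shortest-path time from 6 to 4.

Running Dijkstra from 6:
6: 0
2: 3  (via 6)
0: 4  (via 2)
8: 4  (via 6)
3: 6  (via 6)
7: 6  (via 2)
1: 7  (via 3)
4: 7  (via 8)
Shortest route: 6 → 8 → 4 = 7 s.

7 s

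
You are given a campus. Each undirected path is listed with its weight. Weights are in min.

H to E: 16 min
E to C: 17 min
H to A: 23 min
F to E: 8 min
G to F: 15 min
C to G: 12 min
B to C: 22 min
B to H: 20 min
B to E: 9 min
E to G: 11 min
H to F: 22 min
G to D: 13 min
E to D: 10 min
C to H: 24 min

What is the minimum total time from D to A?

Settle nodes by increasing distance from D:
D: 0
E: 10  (via D)
G: 13  (via D)
F: 18  (via E)
B: 19  (via E)
C: 25  (via G)
H: 26  (via E)
A: 49  (via H)
Shortest route: D–E–H–A = 49 min.

49 min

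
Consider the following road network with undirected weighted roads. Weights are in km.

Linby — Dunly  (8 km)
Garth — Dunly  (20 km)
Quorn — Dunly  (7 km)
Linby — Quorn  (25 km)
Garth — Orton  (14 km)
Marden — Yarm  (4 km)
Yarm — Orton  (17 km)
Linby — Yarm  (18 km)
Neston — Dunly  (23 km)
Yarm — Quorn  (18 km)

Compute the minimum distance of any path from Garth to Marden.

35 km

Compare a few routes:
Garth - Orton - Yarm - Marden: 14+17+4 = 35
Garth - Dunly - Quorn - Linby - Yarm - Marden: 20+7+25+18+4 = 74
Garth - Dunly - Quorn - Yarm - Marden: 20+7+18+4 = 49
Garth - Dunly - Linby - Yarm - Marden: 20+8+18+4 = 50
Cheapest is Garth - Orton - Yarm - Marden at 35 km.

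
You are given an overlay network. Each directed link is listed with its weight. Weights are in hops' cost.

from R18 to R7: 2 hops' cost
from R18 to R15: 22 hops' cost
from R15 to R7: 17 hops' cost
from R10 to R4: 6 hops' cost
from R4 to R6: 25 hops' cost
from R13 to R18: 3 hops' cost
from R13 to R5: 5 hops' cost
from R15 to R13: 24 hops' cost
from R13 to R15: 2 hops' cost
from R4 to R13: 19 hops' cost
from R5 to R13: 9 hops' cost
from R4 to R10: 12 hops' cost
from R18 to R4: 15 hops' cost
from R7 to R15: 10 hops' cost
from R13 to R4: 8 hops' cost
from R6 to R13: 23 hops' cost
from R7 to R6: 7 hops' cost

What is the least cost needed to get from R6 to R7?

Enumerating some paths:
R6 → R13 → R18 → R7: 23+3+2 = 28
R6 → R13 → R15 → R7: 23+2+17 = 42
The minimum is 28 hops' cost via R6 → R13 → R18 → R7.

28 hops' cost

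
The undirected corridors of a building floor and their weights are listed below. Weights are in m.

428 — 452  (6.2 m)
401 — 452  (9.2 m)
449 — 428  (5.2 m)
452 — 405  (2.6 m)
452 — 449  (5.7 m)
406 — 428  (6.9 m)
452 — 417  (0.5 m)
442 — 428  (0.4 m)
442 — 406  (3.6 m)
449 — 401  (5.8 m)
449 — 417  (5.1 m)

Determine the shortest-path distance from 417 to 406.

10.7 m

Running Dijkstra from 417:
417: 0
452: 0.5  (via 417)
405: 3.1  (via 452)
449: 5.1  (via 417)
428: 6.7  (via 452)
442: 7.1  (via 428)
401: 9.7  (via 452)
406: 10.7  (via 442)
Shortest route: 417 → 452 → 428 → 442 → 406 = 10.7 m.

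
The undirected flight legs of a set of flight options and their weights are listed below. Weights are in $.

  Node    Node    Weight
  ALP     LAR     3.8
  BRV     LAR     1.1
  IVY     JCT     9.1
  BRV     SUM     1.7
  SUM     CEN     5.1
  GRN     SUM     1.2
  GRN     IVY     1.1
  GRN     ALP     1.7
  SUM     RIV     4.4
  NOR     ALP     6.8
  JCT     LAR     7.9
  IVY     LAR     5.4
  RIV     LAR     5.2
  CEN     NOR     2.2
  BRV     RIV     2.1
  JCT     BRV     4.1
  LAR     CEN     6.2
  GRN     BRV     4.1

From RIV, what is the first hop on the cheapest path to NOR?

Candidate routes:
RIV - BRV - LAR - CEN - NOR: 2.1+1.1+6.2+2.2 = 11.6
RIV - BRV - SUM - CEN - NOR: 2.1+1.7+5.1+2.2 = 11.1
Cheapest is RIV - BRV - SUM - CEN - NOR at $11.1.
So from RIV the first move is to BRV.

BRV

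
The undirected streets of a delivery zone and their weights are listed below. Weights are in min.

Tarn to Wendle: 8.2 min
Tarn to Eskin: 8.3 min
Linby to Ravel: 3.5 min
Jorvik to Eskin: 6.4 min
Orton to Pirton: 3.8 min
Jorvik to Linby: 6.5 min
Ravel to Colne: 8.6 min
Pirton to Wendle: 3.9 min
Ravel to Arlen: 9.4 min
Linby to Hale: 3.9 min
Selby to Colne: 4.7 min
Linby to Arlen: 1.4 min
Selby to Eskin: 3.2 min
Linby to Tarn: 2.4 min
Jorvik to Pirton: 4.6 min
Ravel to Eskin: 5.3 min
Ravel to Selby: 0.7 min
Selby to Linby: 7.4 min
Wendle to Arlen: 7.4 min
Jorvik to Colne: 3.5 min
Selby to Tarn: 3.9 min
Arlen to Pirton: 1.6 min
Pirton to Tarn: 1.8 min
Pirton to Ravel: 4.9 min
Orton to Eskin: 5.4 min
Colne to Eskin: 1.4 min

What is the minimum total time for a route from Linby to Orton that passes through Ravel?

12.2 min

Shortest Linby→Ravel: Linby–Ravel = 3.5
Best Ravel to Orton: Ravel–Pirton–Orton costing 8.7
Total via Ravel: 3.5 + 8.7 = 12.2 min.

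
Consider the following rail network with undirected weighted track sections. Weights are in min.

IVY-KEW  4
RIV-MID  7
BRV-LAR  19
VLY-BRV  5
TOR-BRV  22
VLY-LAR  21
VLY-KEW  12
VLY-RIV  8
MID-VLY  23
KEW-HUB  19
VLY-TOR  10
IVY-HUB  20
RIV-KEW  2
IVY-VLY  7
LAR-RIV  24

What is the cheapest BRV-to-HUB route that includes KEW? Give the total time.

34 min

Shortest BRV→KEW: BRV → VLY → RIV → KEW = 15
Best KEW to HUB: KEW → HUB costing 19
Total via KEW: 15 + 19 = 34 min.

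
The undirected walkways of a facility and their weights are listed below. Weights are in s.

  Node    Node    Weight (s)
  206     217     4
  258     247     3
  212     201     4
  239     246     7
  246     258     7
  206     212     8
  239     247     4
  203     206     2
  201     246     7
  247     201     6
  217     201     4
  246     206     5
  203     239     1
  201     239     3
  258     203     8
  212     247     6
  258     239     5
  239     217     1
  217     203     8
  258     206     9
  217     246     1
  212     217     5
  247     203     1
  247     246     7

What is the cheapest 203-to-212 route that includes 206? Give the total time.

Shortest 203→206: 203 → 206 = 2
Shortest 206→212: 206 → 212 = 8
Total via 206: 2 + 8 = 10 s.

10 s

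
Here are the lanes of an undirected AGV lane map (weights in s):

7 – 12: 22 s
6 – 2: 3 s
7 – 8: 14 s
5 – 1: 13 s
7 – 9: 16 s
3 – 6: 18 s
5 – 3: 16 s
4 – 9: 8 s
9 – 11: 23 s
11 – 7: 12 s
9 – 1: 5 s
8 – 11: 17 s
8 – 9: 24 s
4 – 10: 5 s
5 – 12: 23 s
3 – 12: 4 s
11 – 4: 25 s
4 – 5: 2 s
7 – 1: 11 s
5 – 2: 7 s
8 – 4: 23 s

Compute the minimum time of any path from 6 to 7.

Enumerating some paths:
6–2–5–1–7: 3+7+13+11 = 34
6–2–5–4–9–1–7: 3+7+2+8+5+11 = 36
Cheapest is 6–2–5–1–7 at 34 s.

34 s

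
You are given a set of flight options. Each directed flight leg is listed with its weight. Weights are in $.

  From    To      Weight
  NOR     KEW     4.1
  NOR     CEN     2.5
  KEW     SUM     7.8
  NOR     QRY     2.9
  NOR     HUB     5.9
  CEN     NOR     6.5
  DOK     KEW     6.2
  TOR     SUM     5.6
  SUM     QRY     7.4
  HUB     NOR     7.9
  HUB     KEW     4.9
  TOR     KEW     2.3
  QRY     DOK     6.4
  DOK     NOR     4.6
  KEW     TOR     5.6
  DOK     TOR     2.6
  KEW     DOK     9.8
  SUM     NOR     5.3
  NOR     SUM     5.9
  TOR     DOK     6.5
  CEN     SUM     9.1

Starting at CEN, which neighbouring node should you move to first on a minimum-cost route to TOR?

NOR

Candidate routes:
CEN → NOR → KEW → TOR: 6.5+4.1+5.6 = 16.2
CEN → NOR → HUB → KEW → TOR: 6.5+5.9+4.9+5.6 = 22.9
CEN → NOR → QRY → DOK → TOR: 6.5+2.9+6.4+2.6 = 18.4
Cheapest is CEN → NOR → KEW → TOR at $16.2.
So from CEN the first move is to NOR.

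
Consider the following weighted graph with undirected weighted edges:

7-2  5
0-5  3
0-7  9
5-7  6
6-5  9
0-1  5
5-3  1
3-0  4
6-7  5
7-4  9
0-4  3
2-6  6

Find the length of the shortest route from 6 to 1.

17

Running Dijkstra from 6:
6: 0
7: 5  (via 6)
2: 6  (via 6)
5: 9  (via 6)
3: 10  (via 5)
0: 12  (via 5)
4: 14  (via 7)
1: 17  (via 0)
Shortest route: 6–5–0–1 = 17.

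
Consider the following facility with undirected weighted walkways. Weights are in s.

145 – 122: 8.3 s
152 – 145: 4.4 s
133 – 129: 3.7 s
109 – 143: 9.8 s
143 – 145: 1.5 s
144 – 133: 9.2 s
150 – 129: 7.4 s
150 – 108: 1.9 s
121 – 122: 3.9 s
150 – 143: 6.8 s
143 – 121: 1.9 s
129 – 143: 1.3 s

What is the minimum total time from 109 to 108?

18.5 s

Running Dijkstra from 109:
109: 0
143: 9.8  (via 109)
129: 11.1  (via 143)
145: 11.3  (via 143)
121: 11.7  (via 143)
133: 14.8  (via 129)
122: 15.6  (via 121)
152: 15.7  (via 145)
150: 16.6  (via 143)
108: 18.5  (via 150)
Shortest route: 109–143–150–108 = 18.5 s.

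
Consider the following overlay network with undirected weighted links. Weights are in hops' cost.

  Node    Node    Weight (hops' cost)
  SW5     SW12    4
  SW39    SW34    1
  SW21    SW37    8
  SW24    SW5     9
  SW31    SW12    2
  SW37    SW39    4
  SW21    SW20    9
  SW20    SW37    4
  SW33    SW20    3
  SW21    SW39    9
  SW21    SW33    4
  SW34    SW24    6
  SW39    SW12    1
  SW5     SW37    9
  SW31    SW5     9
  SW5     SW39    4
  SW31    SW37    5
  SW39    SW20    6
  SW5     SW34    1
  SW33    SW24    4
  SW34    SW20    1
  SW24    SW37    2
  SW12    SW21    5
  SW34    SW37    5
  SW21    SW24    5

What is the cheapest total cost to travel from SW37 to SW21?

7 hops' cost

Settle nodes by increasing distance from SW37:
SW37: 0
SW24: 2  (via SW37)
SW20: 4  (via SW37)
SW39: 4  (via SW37)
SW34: 5  (via SW37)
SW12: 5  (via SW39)
SW31: 5  (via SW37)
SW33: 6  (via SW24)
SW5: 6  (via SW34)
SW21: 7  (via SW24)
Shortest route: SW37–SW24–SW21 = 7 hops' cost.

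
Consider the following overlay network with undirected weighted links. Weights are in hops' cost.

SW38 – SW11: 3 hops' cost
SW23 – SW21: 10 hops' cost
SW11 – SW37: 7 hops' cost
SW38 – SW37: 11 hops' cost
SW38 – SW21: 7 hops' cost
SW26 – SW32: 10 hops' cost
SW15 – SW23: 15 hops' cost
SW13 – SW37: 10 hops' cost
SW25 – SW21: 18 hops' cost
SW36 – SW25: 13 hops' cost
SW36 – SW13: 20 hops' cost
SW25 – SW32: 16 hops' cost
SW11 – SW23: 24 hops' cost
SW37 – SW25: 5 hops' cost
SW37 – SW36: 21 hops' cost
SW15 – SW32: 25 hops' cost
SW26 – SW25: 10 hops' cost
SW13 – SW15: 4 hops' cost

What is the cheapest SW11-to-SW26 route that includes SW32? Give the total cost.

38 hops' cost

Shortest SW11→SW32: SW11–SW37–SW25–SW32 = 28
Shortest SW32→SW26: SW32–SW26 = 10
Total via SW32: 28 + 10 = 38 hops' cost.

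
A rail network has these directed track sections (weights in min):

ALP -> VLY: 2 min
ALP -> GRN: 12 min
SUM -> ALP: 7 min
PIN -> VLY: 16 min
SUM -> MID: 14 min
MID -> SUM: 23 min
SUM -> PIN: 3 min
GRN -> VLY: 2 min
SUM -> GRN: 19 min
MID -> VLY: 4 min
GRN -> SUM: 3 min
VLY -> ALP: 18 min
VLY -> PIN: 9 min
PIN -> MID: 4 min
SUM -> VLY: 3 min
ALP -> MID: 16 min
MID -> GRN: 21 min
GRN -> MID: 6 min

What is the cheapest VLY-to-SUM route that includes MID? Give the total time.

36 min

Shortest VLY→MID: VLY–PIN–MID = 13
Best MID to SUM: MID–SUM costing 23
Total via MID: 13 + 23 = 36 min.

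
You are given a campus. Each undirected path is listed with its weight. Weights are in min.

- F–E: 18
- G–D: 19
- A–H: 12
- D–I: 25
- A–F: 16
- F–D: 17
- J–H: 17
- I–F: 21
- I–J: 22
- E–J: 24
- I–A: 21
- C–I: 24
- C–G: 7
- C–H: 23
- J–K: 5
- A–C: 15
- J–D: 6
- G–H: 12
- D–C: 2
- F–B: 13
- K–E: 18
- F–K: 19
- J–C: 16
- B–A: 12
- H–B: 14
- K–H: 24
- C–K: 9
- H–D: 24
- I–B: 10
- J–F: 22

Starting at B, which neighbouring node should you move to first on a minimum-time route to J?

H

Compare a few routes:
B–I–J: 10+22 = 32
B–F–J: 13+22 = 35
B–H–J: 14+17 = 31
B–A–C–D–J: 12+15+2+6 = 35
The minimum is 31 min via B–H–J.
So from B the first move is to H.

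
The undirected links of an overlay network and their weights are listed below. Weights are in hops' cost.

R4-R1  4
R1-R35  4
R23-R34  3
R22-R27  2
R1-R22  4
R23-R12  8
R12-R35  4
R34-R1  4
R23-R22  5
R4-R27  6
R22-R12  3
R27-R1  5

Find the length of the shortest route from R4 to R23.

11 hops' cost

Settle nodes by increasing distance from R4:
R4: 0
R1: 4  (via R4)
R27: 6  (via R4)
R34: 8  (via R1)
R35: 8  (via R1)
R22: 8  (via R1)
R23: 11  (via R34)
Shortest route: R4 → R1 → R34 → R23 = 11 hops' cost.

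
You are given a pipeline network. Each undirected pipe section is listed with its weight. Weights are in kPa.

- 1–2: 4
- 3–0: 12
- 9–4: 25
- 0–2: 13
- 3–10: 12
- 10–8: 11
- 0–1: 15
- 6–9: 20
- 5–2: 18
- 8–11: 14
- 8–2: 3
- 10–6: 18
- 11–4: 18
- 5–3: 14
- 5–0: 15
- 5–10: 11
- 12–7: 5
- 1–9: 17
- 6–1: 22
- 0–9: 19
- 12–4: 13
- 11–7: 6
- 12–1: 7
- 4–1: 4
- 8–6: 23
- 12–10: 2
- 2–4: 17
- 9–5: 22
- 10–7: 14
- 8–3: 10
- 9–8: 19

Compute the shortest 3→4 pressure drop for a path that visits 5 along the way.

Best 3 to 5: 3–5 costing 14
Best 5 to 4: 5–10–12–1–4 costing 24
Total via 5: 14 + 24 = 38 kPa.

38 kPa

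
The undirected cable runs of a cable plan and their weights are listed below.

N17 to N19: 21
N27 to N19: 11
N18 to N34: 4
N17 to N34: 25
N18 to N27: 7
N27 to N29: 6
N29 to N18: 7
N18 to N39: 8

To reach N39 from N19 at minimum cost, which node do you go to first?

Enumerating some paths:
N19 - N27 - N29 - N18 - N39: 11+6+7+8 = 32
N19 - N27 - N18 - N39: 11+7+8 = 26
The minimum is 26 via N19 - N27 - N18 - N39.
So from N19 the first move is to N27.

N27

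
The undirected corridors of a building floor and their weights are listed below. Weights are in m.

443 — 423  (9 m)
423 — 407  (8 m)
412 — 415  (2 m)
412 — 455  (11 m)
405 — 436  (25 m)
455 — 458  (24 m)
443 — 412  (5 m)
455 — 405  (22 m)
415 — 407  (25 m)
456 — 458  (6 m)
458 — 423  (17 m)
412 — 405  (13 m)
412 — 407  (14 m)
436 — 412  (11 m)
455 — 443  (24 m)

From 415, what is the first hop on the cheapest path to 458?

412

Enumerating some paths:
415 - 407 - 423 - 458: 25+8+17 = 50
415 - 412 - 407 - 423 - 458: 2+14+8+17 = 41
415 - 412 - 443 - 423 - 458: 2+5+9+17 = 33
415 - 412 - 455 - 458: 2+11+24 = 37
The minimum is 33 m via 415 - 412 - 443 - 423 - 458.
So from 415 the first move is to 412.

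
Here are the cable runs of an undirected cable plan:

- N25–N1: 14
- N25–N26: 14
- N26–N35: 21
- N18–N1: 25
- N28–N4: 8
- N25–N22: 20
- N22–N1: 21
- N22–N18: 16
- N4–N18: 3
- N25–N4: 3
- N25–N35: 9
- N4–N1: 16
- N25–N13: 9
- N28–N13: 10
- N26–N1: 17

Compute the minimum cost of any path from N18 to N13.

15

Running Dijkstra from N18:
N18: 0
N4: 3  (via N18)
N25: 6  (via N4)
N28: 11  (via N4)
N35: 15  (via N25)
N13: 15  (via N25)
Shortest route: N18 → N4 → N25 → N13 = 15.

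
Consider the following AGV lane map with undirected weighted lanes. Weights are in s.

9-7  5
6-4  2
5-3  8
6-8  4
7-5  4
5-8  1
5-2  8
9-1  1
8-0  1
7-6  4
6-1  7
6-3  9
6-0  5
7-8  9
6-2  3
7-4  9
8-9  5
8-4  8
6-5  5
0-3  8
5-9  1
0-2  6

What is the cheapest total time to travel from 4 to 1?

9 s

Compare a few routes:
4 - 8 - 5 - 9 - 1: 8+1+1+1 = 11
4 - 6 - 1: 2+7 = 9
The minimum is 9 s via 4 - 6 - 1.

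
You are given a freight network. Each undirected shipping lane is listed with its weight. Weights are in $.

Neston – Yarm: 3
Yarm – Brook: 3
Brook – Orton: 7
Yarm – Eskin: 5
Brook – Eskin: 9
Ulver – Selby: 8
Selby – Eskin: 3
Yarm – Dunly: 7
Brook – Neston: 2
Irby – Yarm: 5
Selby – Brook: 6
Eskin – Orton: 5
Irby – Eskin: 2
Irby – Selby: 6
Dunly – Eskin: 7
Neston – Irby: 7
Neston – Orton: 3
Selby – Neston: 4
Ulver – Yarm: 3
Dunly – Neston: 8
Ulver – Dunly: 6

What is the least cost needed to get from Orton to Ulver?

$9

Enumerating some paths:
Orton–Brook–Yarm–Ulver: 7+3+3 = 13
Orton–Neston–Yarm–Ulver: 3+3+3 = 9
Orton–Neston–Brook–Yarm–Ulver: 3+2+3+3 = 11
Cheapest is Orton–Neston–Yarm–Ulver at $9.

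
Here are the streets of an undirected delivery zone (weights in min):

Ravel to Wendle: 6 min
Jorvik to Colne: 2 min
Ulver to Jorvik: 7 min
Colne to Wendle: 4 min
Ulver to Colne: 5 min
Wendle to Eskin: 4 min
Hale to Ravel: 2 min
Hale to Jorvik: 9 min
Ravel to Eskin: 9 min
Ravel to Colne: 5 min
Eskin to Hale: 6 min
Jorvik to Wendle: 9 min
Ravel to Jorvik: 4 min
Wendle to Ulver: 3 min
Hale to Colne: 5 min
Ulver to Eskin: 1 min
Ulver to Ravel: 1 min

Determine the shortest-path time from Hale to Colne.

Candidate routes:
Hale - Ravel - Jorvik - Colne: 2+4+2 = 8
Hale - Ravel - Colne: 2+5 = 7
Hale - Colne: 5 = 5
Cheapest is Hale - Colne at 5 min.

5 min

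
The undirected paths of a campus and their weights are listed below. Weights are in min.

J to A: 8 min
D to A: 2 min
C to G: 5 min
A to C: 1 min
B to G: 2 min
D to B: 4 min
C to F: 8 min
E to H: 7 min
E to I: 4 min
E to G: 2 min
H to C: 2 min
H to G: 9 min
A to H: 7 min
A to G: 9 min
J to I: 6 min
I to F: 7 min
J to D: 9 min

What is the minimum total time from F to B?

Enumerating some paths:
F - C - H - G - B: 8+2+9+2 = 21
F - C - A - D - B: 8+1+2+4 = 15
F - C - A - G - B: 8+1+9+2 = 20
F - C - H - E - G - B: 8+2+7+2+2 = 21
The minimum is 15 min via F - C - A - D - B.

15 min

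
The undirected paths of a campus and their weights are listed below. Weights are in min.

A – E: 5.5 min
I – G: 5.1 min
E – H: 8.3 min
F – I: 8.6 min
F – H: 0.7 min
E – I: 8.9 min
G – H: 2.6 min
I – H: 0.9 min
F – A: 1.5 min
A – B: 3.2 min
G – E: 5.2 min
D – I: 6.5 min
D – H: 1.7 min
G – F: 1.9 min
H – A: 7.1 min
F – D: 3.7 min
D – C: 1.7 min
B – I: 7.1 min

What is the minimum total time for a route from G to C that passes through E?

Best G to E: G–E costing 5.2
Best E to C: E–A–F–H–D–C costing 11.1
Total via E: 5.2 + 11.1 = 16.3 min.

16.3 min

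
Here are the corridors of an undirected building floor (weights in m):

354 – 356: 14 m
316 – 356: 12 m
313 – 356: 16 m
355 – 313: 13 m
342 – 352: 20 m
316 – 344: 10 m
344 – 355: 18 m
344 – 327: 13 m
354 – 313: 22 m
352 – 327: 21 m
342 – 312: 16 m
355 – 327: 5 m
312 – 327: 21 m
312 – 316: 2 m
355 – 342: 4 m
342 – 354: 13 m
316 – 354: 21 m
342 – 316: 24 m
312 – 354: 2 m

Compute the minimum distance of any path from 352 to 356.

47 m

Settle nodes by increasing distance from 352:
352: 0
342: 20  (via 352)
327: 21  (via 352)
355: 24  (via 342)
354: 33  (via 342)
344: 34  (via 327)
312: 35  (via 354)
316: 37  (via 312)
313: 37  (via 355)
356: 47  (via 354)
Shortest route: 352 → 342 → 354 → 356 = 47 m.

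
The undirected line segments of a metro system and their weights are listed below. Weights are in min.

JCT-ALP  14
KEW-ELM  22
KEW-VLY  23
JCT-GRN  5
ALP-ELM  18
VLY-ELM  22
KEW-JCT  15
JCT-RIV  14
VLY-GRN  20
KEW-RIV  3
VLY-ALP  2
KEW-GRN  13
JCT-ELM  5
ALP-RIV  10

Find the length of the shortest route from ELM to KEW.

20 min

Settle nodes by increasing distance from ELM:
ELM: 0
JCT: 5  (via ELM)
GRN: 10  (via JCT)
ALP: 18  (via ELM)
RIV: 19  (via JCT)
KEW: 20  (via JCT)
Shortest route: ELM → JCT → KEW = 20 min.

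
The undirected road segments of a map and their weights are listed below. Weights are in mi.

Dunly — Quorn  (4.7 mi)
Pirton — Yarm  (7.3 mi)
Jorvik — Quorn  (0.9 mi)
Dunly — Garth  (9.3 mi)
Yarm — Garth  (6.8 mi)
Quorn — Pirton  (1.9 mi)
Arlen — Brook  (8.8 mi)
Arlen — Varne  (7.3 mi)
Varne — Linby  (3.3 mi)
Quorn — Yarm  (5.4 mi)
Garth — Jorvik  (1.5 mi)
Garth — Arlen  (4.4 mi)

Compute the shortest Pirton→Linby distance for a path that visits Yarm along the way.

Best Pirton to Yarm: Pirton → Yarm costing 7.3
Best Yarm to Linby: Yarm → Garth → Arlen → Varne → Linby costing 21.8
Total via Yarm: 7.3 + 21.8 = 29.1 mi.

29.1 mi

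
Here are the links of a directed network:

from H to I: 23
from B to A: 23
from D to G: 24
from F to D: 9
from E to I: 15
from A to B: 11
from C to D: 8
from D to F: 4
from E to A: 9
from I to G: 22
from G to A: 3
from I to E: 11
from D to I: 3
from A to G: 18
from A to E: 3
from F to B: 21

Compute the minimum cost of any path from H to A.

43

Candidate routes:
H - I - E - A: 23+11+9 = 43
H - I - G - A: 23+22+3 = 48
Cheapest is H - I - E - A at 43.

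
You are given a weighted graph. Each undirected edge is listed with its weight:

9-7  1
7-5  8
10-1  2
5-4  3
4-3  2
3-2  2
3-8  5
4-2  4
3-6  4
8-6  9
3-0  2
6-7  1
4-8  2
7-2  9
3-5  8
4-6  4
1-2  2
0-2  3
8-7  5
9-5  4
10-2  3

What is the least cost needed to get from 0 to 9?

Settle nodes by increasing distance from 0:
0: 0
3: 2  (via 0)
2: 3  (via 0)
4: 4  (via 3)
1: 5  (via 2)
6: 6  (via 3)
8: 6  (via 4)
10: 6  (via 2)
5: 7  (via 4)
7: 7  (via 6)
9: 8  (via 7)
Shortest route: 0–3–6–7–9 = 8.

8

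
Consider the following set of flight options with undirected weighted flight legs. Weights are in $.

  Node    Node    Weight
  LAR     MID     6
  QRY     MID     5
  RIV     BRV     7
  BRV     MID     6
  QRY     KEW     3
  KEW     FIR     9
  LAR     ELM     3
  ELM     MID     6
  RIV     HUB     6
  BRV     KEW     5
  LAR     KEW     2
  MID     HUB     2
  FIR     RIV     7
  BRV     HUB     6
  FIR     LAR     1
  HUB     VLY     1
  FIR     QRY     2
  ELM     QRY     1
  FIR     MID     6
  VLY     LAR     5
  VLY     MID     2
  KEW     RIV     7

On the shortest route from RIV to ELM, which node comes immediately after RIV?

FIR

Enumerating some paths:
RIV–FIR–LAR–ELM: 7+1+3 = 11
RIV–FIR–QRY–ELM: 7+2+1 = 10
Cheapest is RIV–FIR–QRY–ELM at $10.
So from RIV the first move is to FIR.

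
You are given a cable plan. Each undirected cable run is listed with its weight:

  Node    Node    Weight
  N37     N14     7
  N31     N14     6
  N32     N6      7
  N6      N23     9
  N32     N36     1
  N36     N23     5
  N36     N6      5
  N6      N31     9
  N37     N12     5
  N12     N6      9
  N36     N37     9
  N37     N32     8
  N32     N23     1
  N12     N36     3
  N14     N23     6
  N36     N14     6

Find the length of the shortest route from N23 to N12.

Shortest distances from N23:
N23: 0
N32: 1  (via N23)
N36: 2  (via N32)
N12: 5  (via N36)
Shortest route: N23–N32–N36–N12 = 5.

5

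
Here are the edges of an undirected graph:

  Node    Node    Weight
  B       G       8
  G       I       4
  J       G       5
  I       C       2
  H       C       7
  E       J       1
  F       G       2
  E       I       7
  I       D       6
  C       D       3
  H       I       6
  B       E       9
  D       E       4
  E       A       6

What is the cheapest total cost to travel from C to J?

8

Settle nodes by increasing distance from C:
C: 0
I: 2  (via C)
D: 3  (via C)
G: 6  (via I)
E: 7  (via D)
H: 7  (via C)
F: 8  (via G)
J: 8  (via E)
Shortest route: C → D → E → J = 8.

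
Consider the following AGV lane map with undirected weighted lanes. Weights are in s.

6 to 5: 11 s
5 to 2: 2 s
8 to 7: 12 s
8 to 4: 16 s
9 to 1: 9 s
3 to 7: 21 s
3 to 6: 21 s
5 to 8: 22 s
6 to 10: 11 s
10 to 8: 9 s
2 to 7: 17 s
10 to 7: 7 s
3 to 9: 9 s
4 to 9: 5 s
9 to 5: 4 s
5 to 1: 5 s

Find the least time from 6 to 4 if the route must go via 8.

36 s

Shortest 6→8: 6–10–8 = 20
Shortest 8→4: 8–4 = 16
Total via 8: 20 + 16 = 36 s.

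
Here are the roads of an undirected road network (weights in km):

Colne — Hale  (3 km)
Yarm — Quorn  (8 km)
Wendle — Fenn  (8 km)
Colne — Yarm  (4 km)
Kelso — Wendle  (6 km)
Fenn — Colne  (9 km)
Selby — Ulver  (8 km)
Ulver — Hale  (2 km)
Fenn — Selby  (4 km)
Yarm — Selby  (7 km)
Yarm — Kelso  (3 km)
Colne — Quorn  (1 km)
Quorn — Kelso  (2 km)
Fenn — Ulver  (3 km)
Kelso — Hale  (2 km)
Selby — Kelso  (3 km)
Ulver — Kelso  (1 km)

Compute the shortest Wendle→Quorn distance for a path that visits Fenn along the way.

14 km

Shortest Wendle→Fenn: Wendle–Fenn = 8
Best Fenn to Quorn: Fenn–Ulver–Kelso–Quorn costing 6
Total via Fenn: 8 + 6 = 14 km.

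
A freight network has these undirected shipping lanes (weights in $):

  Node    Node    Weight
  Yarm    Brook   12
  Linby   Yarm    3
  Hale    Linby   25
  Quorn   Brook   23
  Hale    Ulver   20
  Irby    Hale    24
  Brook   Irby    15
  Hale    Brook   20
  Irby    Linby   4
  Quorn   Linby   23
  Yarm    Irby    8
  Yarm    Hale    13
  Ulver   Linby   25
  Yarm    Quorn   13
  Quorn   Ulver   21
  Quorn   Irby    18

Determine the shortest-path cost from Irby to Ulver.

Settle nodes by increasing distance from Irby:
Irby: 0
Linby: 4  (via Irby)
Yarm: 7  (via Linby)
Brook: 15  (via Irby)
Quorn: 18  (via Irby)
Hale: 20  (via Yarm)
Ulver: 29  (via Linby)
Shortest route: Irby → Linby → Ulver = $29.

$29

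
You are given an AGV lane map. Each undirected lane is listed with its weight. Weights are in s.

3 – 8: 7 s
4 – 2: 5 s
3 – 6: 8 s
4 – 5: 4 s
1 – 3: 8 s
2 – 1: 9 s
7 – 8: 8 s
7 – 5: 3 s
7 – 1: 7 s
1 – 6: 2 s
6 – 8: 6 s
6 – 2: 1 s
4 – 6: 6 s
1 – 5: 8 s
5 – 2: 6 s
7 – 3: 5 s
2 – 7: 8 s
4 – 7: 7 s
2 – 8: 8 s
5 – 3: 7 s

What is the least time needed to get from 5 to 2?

6 s

Settle nodes by increasing distance from 5:
5: 0
7: 3  (via 5)
4: 4  (via 5)
2: 6  (via 5)
Shortest route: 5 → 2 = 6 s.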